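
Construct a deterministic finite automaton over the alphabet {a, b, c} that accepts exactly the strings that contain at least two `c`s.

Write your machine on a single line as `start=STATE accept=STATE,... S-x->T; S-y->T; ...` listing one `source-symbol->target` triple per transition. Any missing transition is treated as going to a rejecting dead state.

Only the number of `c`s matters, and only up to 3. Make a chain q0 → q1 → q2 → q3 advanced by each `c` (with q3 absorbing); every other symbol self-loops. The accepting set is {q2, q3}.
With 4 states:
        a   b   c  
>  q0   q0  q0  q1 
   q1   q1  q1  q2 
 * q2   q2  q2  q3 
 * q3   q3  q3  q3 
(> = start, * = accepting)

start=q0; accept=q2,q3; q0-a->q0; q0-b->q0; q0-c->q1; q1-a->q1; q1-b->q1; q1-c->q2; q2-a->q2; q2-b->q2; q2-c->q3; q3-a->q3; q3-b->q3; q3-c->q3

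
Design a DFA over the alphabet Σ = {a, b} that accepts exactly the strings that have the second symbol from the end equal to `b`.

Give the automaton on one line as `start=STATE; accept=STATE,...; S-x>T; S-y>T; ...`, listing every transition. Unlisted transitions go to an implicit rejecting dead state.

A DFA must remember the last 2 symbols (since which symbol is second-to-last isn't known until the input ends). Use one state per possible window of the last ≤2 symbols; accept from those whose window starts with `b`.
7 states suffice.
        a   b  
>  s0   s1  s2 
   s1   s3  s4 
   s2   s5  s6 
   s3   s3  s4 
   s4   s5  s6 
 * s5   s3  s4 
 * s6   s5  s6 
(> = start, * = accepting)

start=s0; accept=s5,s6; s0-a>s1; s0-b>s2; s1-a>s3; s1-b>s4; s2-a>s5; s2-b>s6; s3-a>s3; s3-b>s4; s4-a>s5; s4-b>s6; s5-a>s3; s5-b>s4; s6-a>s5; s6-b>s6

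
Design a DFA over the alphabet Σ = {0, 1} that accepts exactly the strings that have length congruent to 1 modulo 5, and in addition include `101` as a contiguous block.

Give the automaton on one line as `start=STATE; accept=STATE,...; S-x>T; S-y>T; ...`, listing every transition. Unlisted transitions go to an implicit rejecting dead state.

start=s0; accept=s18; s0-0>s1; s0-1>s2; s1-0>s3; s1-1>s4; s2-0>s5; s2-1>s4; s3-0>s6; s3-1>s7; s4-0>s8; s4-1>s7; s5-0>s6; s5-1>s9; s6-0>s10; s6-1>s11; s7-0>s12; s7-1>s11; s8-0>s10; s8-1>s13; s9-0>s13; s9-1>s13; s10-0>s0; s10-1>s14; s11-0>s15; s11-1>s14; s12-0>s0; s12-1>s16; s13-0>s16; s13-1>s16; s14-0>s17; s14-1>s2; s15-0>s1; s15-1>s18; s16-0>s18; s16-1>s18; s17-0>s3; s17-1>s19; s18-0>s19; s18-1>s19; s19-0>s9; s19-1>s9

Build one automaton per condition and run them in lockstep. The first has 5 states tracking the input length modulo 5; the second has 4 states tracking whether and how much of `101` has been seen. A product state is a pair (one from each), accepting exactly when both do.
With 20 states:
          0    1  
>  s0     s1   s2 
   s1     s3   s4 
   s2     s5   s4 
   s3     s6   s7 
   s4     s8   s7 
   s5     s6   s9 
   s6    s10  s11 
   s7    s12  s11 
   s8    s10  s13 
   s9    s13  s13 
   s10    s0  s14 
   s11   s15  s14 
   s12    s0  s16 
   s13   s16  s16 
   s14   s17   s2 
   s15    s1  s18 
   s16   s18  s18 
   s17    s3  s19 
 * s18   s19  s19 
   s19    s9   s9 
(> = start, * = accepting)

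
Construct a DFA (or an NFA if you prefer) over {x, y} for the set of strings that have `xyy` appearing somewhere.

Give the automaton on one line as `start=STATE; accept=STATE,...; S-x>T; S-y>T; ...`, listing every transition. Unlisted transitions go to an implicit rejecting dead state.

Track how much of `xyy` has been matched so far: state q0 is no progress, q3 is the absorbing accept state reached once `xyy` has occurred. Intermediate states record partial matches; on a mismatch, fall back to the longest reusable overlap.
        x   y  
>  q0   q1  q0 
   q1   q1  q2 
   q2   q1  q3 
 * q3   q3  q3 
(> = start, * = accepting)

start=q0; accept=q3; q0-x>q1; q0-y>q0; q1-x>q1; q1-y>q2; q2-x>q1; q2-y>q3; q3-x>q3; q3-y>q3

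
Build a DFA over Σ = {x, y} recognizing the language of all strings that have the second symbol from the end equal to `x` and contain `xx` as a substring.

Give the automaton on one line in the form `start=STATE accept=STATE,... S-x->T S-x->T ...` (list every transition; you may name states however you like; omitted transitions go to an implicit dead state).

start=A accept=D,H A-x->B A-y->C B-x->D B-y->E C-x->F C-y->G D-x->D D-y->H E-x->F E-y->G F-x->D F-y->E G-x->F G-y->G H-x->I H-y->J I-x->D I-y->H J-x->I J-y->J

Run two small machines in parallel and take their product. One (7 states) tracks the last 2 symbols read; the other (3 states) tracks whether and how much of `xx` has been seen. Each combined state is a pair, one component from each; accept when both components accept.
       x  y 
>  A   B  C 
   B   D  E 
   C   F  G 
 * D   D  H 
   E   F  G 
   F   D  E 
   G   F  G 
 * H   I  J 
   I   D  H 
   J   I  J 
(> = start, * = accepting)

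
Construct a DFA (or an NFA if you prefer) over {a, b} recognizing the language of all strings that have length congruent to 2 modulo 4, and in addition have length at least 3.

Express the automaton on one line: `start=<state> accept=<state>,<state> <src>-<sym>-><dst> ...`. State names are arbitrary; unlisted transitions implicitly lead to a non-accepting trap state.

start=q0 accept=q6 q0-a->q1 q0-b->q1 q1-a->q2 q1-b->q2 q2-a->q3 q2-b->q3 q3-a->q4 q3-b->q4 q4-a->q5 q4-b->q5 q5-a->q6 q5-b->q6 q6-a->q7 q6-b->q7 q7-a->q4 q7-b->q4

Build one automaton per condition and run them in lockstep. One (4 states) tracks the input length modulo 4; the other (5 states) tracks the input length, saturating at 4. Each combined state is a pair, one component from each; accept when both components accept.
An 8-state machine:
        a   b  
>  q0   q1  q1 
   q1   q2  q2 
   q2   q3  q3 
   q3   q4  q4 
   q4   q5  q5 
   q5   q6  q6 
 * q6   q7  q7 
   q7   q4  q4 
(> = start, * = accepting)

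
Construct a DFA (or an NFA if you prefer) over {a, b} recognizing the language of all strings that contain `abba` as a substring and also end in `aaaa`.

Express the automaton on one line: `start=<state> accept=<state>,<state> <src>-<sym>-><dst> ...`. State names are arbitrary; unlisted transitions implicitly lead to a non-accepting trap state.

start=q0 accept=q8 q0-a->q1 q0-b->q0 q1-a->q1 q1-b->q2 q2-a->q1 q2-b->q3 q3-a->q4 q3-b->q0 q4-a->q5 q4-b->q6 q5-a->q7 q5-b->q6 q6-a->q4 q6-b->q6 q7-a->q8 q7-b->q6 q8-a->q8 q8-b->q6

Handle the two conditions separately and then intersect. One (5 states) tracks whether and how much of `abba` has been seen; the other (5 states) tracks how much of the suffix `aaaa` has currently been matched. Each combined state is a pair, one component from each; accept when both components accept. Minimizing collapses redundant product states.
A 9-state machine:
        a   b  
>  q0   q1  q0 
   q1   q1  q2 
   q2   q1  q3 
   q3   q4  q0 
   q4   q5  q6 
   q5   q7  q6 
   q6   q4  q6 
   q7   q8  q6 
 * q8   q8  q6 
(> = start, * = accepting)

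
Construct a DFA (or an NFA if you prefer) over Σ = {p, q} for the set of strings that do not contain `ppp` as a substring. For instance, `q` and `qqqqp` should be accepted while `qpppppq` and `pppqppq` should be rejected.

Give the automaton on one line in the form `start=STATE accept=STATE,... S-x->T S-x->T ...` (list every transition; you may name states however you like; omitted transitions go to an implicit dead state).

start=s0 accept=s0,s1,s2 s0-p->s1 s0-q->s0 s1-p->s2 s1-q->s0 s2-p->s3 s2-q->s0 s3-p->s3 s3-q->s3

Track partial matches of the forbidden pattern `ppp`. State s3 is a dead state reached once `ppp` has occurred; every other state accepts. s0 means no part of `ppp` is currently matched.
4 states suffice.
        p   q  
>* s0   s1  s0 
 * s1   s2  s0 
 * s2   s3  s0 
   s3   s3  s3 
(> = start, * = accepting)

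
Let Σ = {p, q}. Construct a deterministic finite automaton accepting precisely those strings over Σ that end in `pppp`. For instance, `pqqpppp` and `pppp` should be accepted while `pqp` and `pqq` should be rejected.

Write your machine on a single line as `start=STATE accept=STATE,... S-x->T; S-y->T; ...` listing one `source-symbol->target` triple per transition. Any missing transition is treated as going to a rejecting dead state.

start=A; accept=E; A-p->B; A-q->A; B-p->C; B-q->A; C-p->D; C-q->A; D-p->E; D-q->A; E-p->E; E-q->A

Let each state record the length of the longest suffix of the input read so far that is also a prefix of `pppp`. B means the last symbol is `p`; C means the last 2 symbols are `pp`; D means the last 3 symbols are `ppp`; E means the last 4 symbols are `pppp`. Accept only at E, where the string currently ends in `pppp`.
5 states suffice.
       p  q 
>  A   B  A 
   B   C  A 
   C   D  A 
   D   E  A 
 * E   E  A 
(> = start, * = accepting)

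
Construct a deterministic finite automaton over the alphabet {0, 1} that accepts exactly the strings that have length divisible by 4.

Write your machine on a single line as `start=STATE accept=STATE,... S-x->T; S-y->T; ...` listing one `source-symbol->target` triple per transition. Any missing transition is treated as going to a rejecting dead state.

Only the length mod 4 matters, so use a 4-cycle: from any state, every input symbol moves to the next state, wrapping D back to A. Mark A accepting.
       0  1 
>* A   B  B 
   B   C  C 
   C   D  D 
   D   A  A 
(> = start, * = accepting)

start=A; accept=A; A-0->B; A-1->B; B-0->C; B-1->C; C-0->D; C-1->D; D-0->A; D-1->A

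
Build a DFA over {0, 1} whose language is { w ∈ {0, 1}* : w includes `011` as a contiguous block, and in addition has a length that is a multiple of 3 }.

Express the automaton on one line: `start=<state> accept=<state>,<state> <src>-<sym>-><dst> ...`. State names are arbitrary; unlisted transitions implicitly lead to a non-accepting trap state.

start=A accept=I A-0->B A-1->C B-0->D B-1->E C-0->D C-1->F D-0->G D-1->H E-0->G E-1->I F-0->G F-1->A G-0->B G-1->J H-0->B H-1->K I-0->K I-1->K J-0->D J-1->L K-0->L K-1->L L-0->I L-1->I

Run two small machines in parallel and take their product. The first has 4 states tracking whether and how much of `011` has been seen; the second has 3 states tracking the input length modulo 3. A product state is a pair (one from each), accepting exactly when both do.
With 12 states:
       0  1 
>  A   B  C 
   B   D  E 
   C   D  F 
   D   G  H 
   E   G  I 
   F   G  A 
   G   B  J 
   H   B  K 
 * I   K  K 
   J   D  L 
   K   L  L 
   L   I  I 
(> = start, * = accepting)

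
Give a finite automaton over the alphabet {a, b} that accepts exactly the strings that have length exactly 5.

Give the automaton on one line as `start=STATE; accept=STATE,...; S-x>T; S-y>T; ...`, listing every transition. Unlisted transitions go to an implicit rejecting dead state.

We only need to distinguish lengths 0, 1, …, 5, and '>5'. Chain q0 → q1 → q2 → q3 → q4 → q5 → q6 on every symbol, with q6 looping. Accepting states: {q5}.
        a   b  
>  q0   q1  q1 
   q1   q2  q2 
   q2   q3  q3 
   q3   q4  q4 
   q4   q5  q5 
 * q5   q6  q6 
   q6   q6  q6 
(> = start, * = accepting)

start=q0; accept=q5; q0-a>q1; q0-b>q1; q1-a>q2; q1-b>q2; q2-a>q3; q2-b>q3; q3-a>q4; q3-b>q4; q4-a>q5; q4-b>q5; q5-a>q6; q5-b>q6; q6-a>q6; q6-b>q6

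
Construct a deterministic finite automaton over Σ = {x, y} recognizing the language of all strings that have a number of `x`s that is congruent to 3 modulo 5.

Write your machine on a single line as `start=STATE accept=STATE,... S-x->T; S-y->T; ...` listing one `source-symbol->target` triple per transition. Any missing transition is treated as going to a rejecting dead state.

start=A; accept=D; A-x->B; A-y->A; B-x->C; B-y->B; C-x->D; C-y->C; D-x->E; D-y->D; E-x->A; E-y->E

The only thing that matters is how many `x`s have appeared, reduced mod 5. Use one state per residue: A for 0, …, E for 4. Reading `x` moves to the next residue; anything else stays put. D is accepting.
5 states suffice.
       x  y 
>  A   B  A 
   B   C  B 
   C   D  C 
 * D   E  D 
   E   A  E 
(> = start, * = accepting)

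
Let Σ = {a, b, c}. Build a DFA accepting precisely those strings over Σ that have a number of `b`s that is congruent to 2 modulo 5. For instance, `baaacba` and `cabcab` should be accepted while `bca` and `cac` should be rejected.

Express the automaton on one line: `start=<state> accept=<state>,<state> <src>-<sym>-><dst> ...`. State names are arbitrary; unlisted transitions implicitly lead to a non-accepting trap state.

The only thing that matters is how many `b`s have appeared, reduced mod 5. Use one state per residue: S0 for 0, …, S4 for 4. Reading `b` moves to the next residue; anything else stays put. S2 is accepting.
A 5-state machine:
        a   b   c  
>  S0   S0  S1  S0 
   S1   S1  S2  S1 
 * S2   S2  S3  S2 
   S3   S3  S4  S3 
   S4   S4  S0  S4 
(> = start, * = accepting)

start=S0 accept=S2 S0-a->S0 S0-b->S1 S0-c->S0 S1-a->S1 S1-b->S2 S1-c->S1 S2-a->S2 S2-b->S3 S2-c->S2 S3-a->S3 S3-b->S4 S3-c->S3 S4-a->S4 S4-b->S0 S4-c->S4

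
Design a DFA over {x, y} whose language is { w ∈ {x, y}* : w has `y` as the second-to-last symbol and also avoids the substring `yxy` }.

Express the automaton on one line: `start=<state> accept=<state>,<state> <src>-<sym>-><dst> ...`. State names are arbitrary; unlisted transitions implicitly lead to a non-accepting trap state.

start=s0 accept=s5,s6 s0-x->s1 s0-y->s2 s1-x->s3 s1-y->s4 s2-x->s5 s2-y->s6 s3-x->s3 s3-y->s4 s4-x->s5 s4-y->s6 s5-x->s3 s5-y->s7 s6-x->s5 s6-y->s6 s7-x->s8 s7-y->s9 s8-x->s10 s8-y->s7 s9-x->s8 s9-y->s9 s10-x->s10 s10-y->s7

Handle the two conditions separately and then intersect. The first has 7 states tracking the last 2 symbols read; the second has 4 states tracking partial matches of the forbidden pattern `yxy`. A product state is a pair (one from each), accepting exactly when both do.
11 states suffice.
          x    y  
>  s0     s1   s2 
   s1     s3   s4 
   s2     s5   s6 
   s3     s3   s4 
   s4     s5   s6 
 * s5     s3   s7 
 * s6     s5   s6 
   s7     s8   s9 
   s8    s10   s7 
   s9     s8   s9 
   s10   s10   s7 
(> = start, * = accepting)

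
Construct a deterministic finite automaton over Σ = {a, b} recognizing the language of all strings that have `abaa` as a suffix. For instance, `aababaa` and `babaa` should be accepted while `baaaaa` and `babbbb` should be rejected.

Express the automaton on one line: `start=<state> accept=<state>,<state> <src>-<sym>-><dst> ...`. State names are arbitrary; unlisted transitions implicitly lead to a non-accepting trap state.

start=s0 accept=s4 s0-a->s1 s0-b->s0 s1-a->s1 s1-b->s2 s2-a->s3 s2-b->s0 s3-a->s4 s3-b->s2 s4-a->s1 s4-b->s2

Remember how much of `abaa` the current input suffix matches. State s0 means no match yet; s1 means the last symbol is `a`; s2 means the last 2 symbols are `ab`; s3 means the last 3 symbols are `aba`; s4 means the last 4 symbols are `abaa`. Only s4 accepts. On a mismatch, fall back to the longest proper suffix that is still a prefix of `abaa`.
A 5-state machine:
        a   b  
>  s0   s1  s0 
   s1   s1  s2 
   s2   s3  s0 
   s3   s4  s2 
 * s4   s1  s2 
(> = start, * = accepting)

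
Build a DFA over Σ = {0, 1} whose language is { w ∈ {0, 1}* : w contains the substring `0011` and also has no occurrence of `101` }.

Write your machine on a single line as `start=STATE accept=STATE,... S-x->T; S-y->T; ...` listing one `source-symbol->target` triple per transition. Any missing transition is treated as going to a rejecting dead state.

Handle the two conditions separately and then intersect. One (5 states) tracks whether and how much of `0011` has been seen; the other (4 states) tracks partial matches of the forbidden pattern `101`. Each combined state is a pair, one component from each; accept when both components accept. After merging equivalent states the machine shrinks.
With 10 states:
        0   1  
>  q0   q1  q2 
   q1   q3  q2 
   q2   q4  q2 
   q3   q3  q5 
   q4   q3  q6 
   q5   q4  q7 
   q6   q6  q6 
 * q7   q8  q7 
 * q8   q9  q6 
 * q9   q9  q7 
(> = start, * = accepting)

start=q0; accept=q7,q8,q9; q0-0->q1; q0-1->q2; q1-0->q3; q1-1->q2; q2-0->q4; q2-1->q2; q3-0->q3; q3-1->q5; q4-0->q3; q4-1->q6; q5-0->q4; q5-1->q7; q6-0->q6; q6-1->q6; q7-0->q8; q7-1->q7; q8-0->q9; q8-1->q6; q9-0->q9; q9-1->q7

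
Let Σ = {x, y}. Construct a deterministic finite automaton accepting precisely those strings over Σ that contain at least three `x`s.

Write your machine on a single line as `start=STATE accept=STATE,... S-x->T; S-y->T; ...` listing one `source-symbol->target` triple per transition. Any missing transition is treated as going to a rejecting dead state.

start=S0; accept=S3,S4; S0-x->S1; S0-y->S0; S1-x->S2; S1-y->S1; S2-x->S3; S2-y->S2; S3-x->S4; S3-y->S3; S4-x->S4; S4-y->S4

Count `x`s, saturating at 4: states S0 through S3 mean 0 through 3 `x`s seen; S4 means more than 3. Each `x` increments (capped at S4); other symbols loop. Accept from {S3, S4}.
5 states suffice.
        x   y  
>  S0   S1  S0 
   S1   S2  S1 
   S2   S3  S2 
 * S3   S4  S3 
 * S4   S4  S4 
(> = start, * = accepting)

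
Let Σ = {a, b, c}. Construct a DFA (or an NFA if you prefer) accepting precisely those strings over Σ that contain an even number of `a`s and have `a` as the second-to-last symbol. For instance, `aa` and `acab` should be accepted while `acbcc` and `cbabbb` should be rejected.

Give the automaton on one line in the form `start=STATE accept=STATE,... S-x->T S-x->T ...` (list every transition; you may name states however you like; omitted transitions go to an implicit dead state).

Build one automaton per condition and run them in lockstep. The first has 2 states tracking the count of `a`s modulo 2; the second has 13 states tracking the last 2 symbols read. A product state is a pair (one from each), accepting exactly when both do.
22 states suffice.
          a    b    c  
>  q0     q1   q2   q3 
   q1     q4   q5   q6 
   q2     q7   q8   q9 
   q3    q10  q11  q12 
 * q4    q13  q14  q15 
   q5    q16  q17  q18 
   q6    q19  q20  q21 
   q7     q4   q5   q6 
   q8     q7   q8   q9 
   q9    q10  q11  q12 
   q10    q4   q5   q6 
   q11    q7   q8   q9 
   q12   q10  q11  q12 
   q13    q4   q5   q6 
 * q14    q7   q8   q9 
 * q15   q10  q11  q12 
   q16   q13  q14  q15 
   q17   q16  q17  q18 
   q18   q19  q20  q21 
   q19   q13  q14  q15 
   q20   q16  q17  q18 
   q21   q19  q20  q21 
(> = start, * = accepting)

start=q0 accept=q4,q14,q15 q0-a->q1 q0-b->q2 q0-c->q3 q1-a->q4 q1-b->q5 q1-c->q6 q2-a->q7 q2-b->q8 q2-c->q9 q3-a->q10 q3-b->q11 q3-c->q12 q4-a->q13 q4-b->q14 q4-c->q15 q5-a->q16 q5-b->q17 q5-c->q18 q6-a->q19 q6-b->q20 q6-c->q21 q7-a->q4 q7-b->q5 q7-c->q6 q8-a->q7 q8-b->q8 q8-c->q9 q9-a->q10 q9-b->q11 q9-c->q12 q10-a->q4 q10-b->q5 q10-c->q6 q11-a->q7 q11-b->q8 q11-c->q9 q12-a->q10 q12-b->q11 q12-c->q12 q13-a->q4 q13-b->q5 q13-c->q6 q14-a->q7 q14-b->q8 q14-c->q9 q15-a->q10 q15-b->q11 q15-c->q12 q16-a->q13 q16-b->q14 q16-c->q15 q17-a->q16 q17-b->q17 q17-c->q18 q18-a->q19 q18-b->q20 q18-c->q21 q19-a->q13 q19-b->q14 q19-c->q15 q20-a->q16 q20-b->q17 q20-c->q18 q21-a->q19 q21-b->q20 q21-c->q21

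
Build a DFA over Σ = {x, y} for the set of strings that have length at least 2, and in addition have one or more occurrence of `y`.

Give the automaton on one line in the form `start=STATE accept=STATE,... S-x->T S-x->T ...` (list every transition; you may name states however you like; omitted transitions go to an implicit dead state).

start=S0 accept=S4,S5,S7,S8 S0-x->S1 S0-y->S2 S1-x->S3 S1-y->S4 S2-x->S4 S2-y->S5 S3-x->S6 S3-y->S7 S4-x->S7 S4-y->S8 S5-x->S8 S5-y->S8 S6-x->S6 S6-y->S7 S7-x->S7 S7-y->S8 S8-x->S8 S8-y->S8

Run two small machines in parallel and take their product. The first has 4 states tracking the input length, saturating at 3; the second has 3 states tracking the count of `y`s, saturating at 2. A product state is a pair (one from each), accepting exactly when both do.
With 9 states:
        x   y  
>  S0   S1  S2 
   S1   S3  S4 
   S2   S4  S5 
   S3   S6  S7 
 * S4   S7  S8 
 * S5   S8  S8 
   S6   S6  S7 
 * S7   S7  S8 
 * S8   S8  S8 
(> = start, * = accepting)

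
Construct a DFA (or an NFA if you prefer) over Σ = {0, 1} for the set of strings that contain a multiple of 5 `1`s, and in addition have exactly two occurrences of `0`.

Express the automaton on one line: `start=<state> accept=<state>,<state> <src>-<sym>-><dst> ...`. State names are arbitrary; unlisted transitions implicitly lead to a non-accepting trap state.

Build one automaton per condition and run them in lockstep. One (5 states) tracks the count of `1`s modulo 5; the other (4 states) tracks the count of `0`s, saturating at 3. Each combined state is a pair, one component from each; accept when both components accept.
          0    1  
>  S0     S1   S2 
   S1     S3   S4 
   S2     S4   S5 
 * S3     S6   S7 
   S4     S7   S8 
   S5     S8   S9 
   S6     S6  S10 
   S7    S10  S11 
   S8    S11  S12 
   S9    S12  S13 
   S10   S10  S14 
   S11   S14  S15 
   S12   S15  S16 
   S13   S16   S0 
   S14   S14  S17 
   S15   S17  S18 
   S16   S18   S1 
   S17   S17  S19 
   S18   S19   S3 
   S19   S19   S6 
(> = start, * = accepting)

start=S0 accept=S3 S0-0->S1 S0-1->S2 S1-0->S3 S1-1->S4 S2-0->S4 S2-1->S5 S3-0->S6 S3-1->S7 S4-0->S7 S4-1->S8 S5-0->S8 S5-1->S9 S6-0->S6 S6-1->S10 S7-0->S10 S7-1->S11 S8-0->S11 S8-1->S12 S9-0->S12 S9-1->S13 S10-0->S10 S10-1->S14 S11-0->S14 S11-1->S15 S12-0->S15 S12-1->S16 S13-0->S16 S13-1->S0 S14-0->S14 S14-1->S17 S15-0->S17 S15-1->S18 S16-0->S18 S16-1->S1 S17-0->S17 S17-1->S19 S18-0->S19 S18-1->S3 S19-0->S19 S19-1->S6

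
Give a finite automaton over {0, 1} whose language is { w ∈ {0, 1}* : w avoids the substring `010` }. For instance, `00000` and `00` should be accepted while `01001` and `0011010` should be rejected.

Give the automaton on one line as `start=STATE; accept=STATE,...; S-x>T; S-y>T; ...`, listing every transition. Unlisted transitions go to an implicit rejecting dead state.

start=q0; accept=q0,q1,q2; q0-0>q1; q0-1>q0; q1-0>q1; q1-1>q2; q2-0>q3; q2-1>q0; q3-0>q3; q3-1>q3

This is the complement of 'contains `010`'. Use the same substring-matching states — q0 through q3 holding how much of `010` has just been matched — but flip the accepting set: everything except the trap q3 accepts.
A 4-state machine:
        0   1  
>* q0   q1  q0 
 * q1   q1  q2 
 * q2   q3  q0 
   q3   q3  q3 
(> = start, * = accepting)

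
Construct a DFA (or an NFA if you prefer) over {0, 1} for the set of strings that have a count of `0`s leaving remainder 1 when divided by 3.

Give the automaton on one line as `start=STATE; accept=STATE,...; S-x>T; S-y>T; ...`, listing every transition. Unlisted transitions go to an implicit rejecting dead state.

Keep the running count of `0`s modulo 3: each `0` advances along the cycle q0 → q1 → q2 → q0 while other symbols loop. Accept at q1.
        0   1  
>  q0   q1  q0 
 * q1   q2  q1 
   q2   q0  q2 
(> = start, * = accepting)

start=q0; accept=q1; q0-0>q1; q0-1>q0; q1-0>q2; q1-1>q1; q2-0>q0; q2-1>q2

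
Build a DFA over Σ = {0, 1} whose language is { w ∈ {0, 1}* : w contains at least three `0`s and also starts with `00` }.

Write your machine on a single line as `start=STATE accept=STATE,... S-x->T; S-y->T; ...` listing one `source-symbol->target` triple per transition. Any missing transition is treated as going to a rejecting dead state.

start=q0; accept=q5,q7; q0-0->q1; q0-1->q2; q1-0->q3; q1-1->q4; q2-0->q4; q2-1->q2; q3-0->q5; q3-1->q3; q4-0->q6; q4-1->q4; q5-0->q7; q5-1->q5; q6-0->q8; q6-1->q6; q7-0->q7; q7-1->q7; q8-0->q9; q8-1->q8; q9-0->q9; q9-1->q9

Build one automaton per condition and run them in lockstep. The first has 5 states tracking the count of `0`s, saturating at 4; the second has 4 states tracking whether the input so far still matches the prefix `00`. A product state is a pair (one from each), accepting exactly when both do.
10 states suffice.
        0   1  
>  q0   q1  q2 
   q1   q3  q4 
   q2   q4  q2 
   q3   q5  q3 
   q4   q6  q4 
 * q5   q7  q5 
   q6   q8  q6 
 * q7   q7  q7 
   q8   q9  q8 
   q9   q9  q9 
(> = start, * = accepting)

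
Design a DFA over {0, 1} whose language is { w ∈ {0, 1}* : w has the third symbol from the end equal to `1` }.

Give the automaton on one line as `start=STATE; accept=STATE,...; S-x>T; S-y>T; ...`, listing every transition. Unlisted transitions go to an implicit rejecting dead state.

start=q0; accept=q11,q12,q13,q14; q0-0>q1; q0-1>q2; q1-0>q3; q1-1>q4; q2-0>q5; q2-1>q6; q3-0>q7; q3-1>q8; q4-0>q9; q4-1>q10; q5-0>q11; q5-1>q12; q6-0>q13; q6-1>q14; q7-0>q7; q7-1>q8; q8-0>q9; q8-1>q10; q9-0>q11; q9-1>q12; q10-0>q13; q10-1>q14; q11-0>q7; q11-1>q8; q12-0>q9; q12-1>q10; q13-0>q11; q13-1>q12; q14-0>q13; q14-1>q14

A DFA must remember the last 3 symbols (since which symbol is third-to-last isn't known until the input ends). Use one state per possible window of the last ≤3 symbols; accept from those whose window starts with `1`.
          0    1  
>  q0     q1   q2 
   q1     q3   q4 
   q2     q5   q6 
   q3     q7   q8 
   q4     q9  q10 
   q5    q11  q12 
   q6    q13  q14 
   q7     q7   q8 
   q8     q9  q10 
   q9    q11  q12 
   q10   q13  q14 
 * q11    q7   q8 
 * q12    q9  q10 
 * q13   q11  q12 
 * q14   q13  q14 
(> = start, * = accepting)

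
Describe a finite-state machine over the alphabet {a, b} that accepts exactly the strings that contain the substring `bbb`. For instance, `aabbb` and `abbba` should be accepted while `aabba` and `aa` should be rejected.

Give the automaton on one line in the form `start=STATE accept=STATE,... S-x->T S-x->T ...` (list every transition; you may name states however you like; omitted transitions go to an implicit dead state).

start=s0 accept=s3 s0-a->s0 s0-b->s1 s1-a->s0 s1-b->s2 s2-a->s0 s2-b->s3 s3-a->s3 s3-b->s3

Track how much of `bbb` has been matched so far: state s0 is no progress, s3 is the absorbing accept state reached once `bbb` has occurred. Intermediate states record partial matches; on a mismatch, fall back to the longest reusable overlap.
4 states suffice.
        a   b  
>  s0   s0  s1 
   s1   s0  s2 
   s2   s0  s3 
 * s3   s3  s3 
(> = start, * = accepting)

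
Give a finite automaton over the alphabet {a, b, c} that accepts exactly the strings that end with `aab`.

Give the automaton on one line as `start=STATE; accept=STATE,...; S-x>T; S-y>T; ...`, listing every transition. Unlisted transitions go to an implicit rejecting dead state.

start=q0; accept=q3; q0-a>q1; q0-b>q0; q0-c>q0; q1-a>q2; q1-b>q0; q1-c>q0; q2-a>q2; q2-b>q3; q2-c>q0; q3-a>q1; q3-b>q0; q3-c>q0

Let each state record the length of the longest suffix of the input read so far that is also a prefix of `aab`. q1 means the last symbol is `a`; q2 means the last 2 symbols are `aa`; q3 means the last 3 symbols are `aab`. Accept only at q3, where the string currently ends in `aab`.
With 4 states:
        a   b   c  
>  q0   q1  q0  q0 
   q1   q2  q0  q0 
   q2   q2  q3  q0 
 * q3   q1  q0  q0 
(> = start, * = accepting)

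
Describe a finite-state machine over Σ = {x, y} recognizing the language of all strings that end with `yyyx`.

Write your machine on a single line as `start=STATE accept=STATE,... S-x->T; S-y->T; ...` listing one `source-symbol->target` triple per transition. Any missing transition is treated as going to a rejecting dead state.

start=S0; accept=S4; S0-x->S0; S0-y->S1; S1-x->S0; S1-y->S2; S2-x->S0; S2-y->S3; S3-x->S4; S3-y->S3; S4-x->S0; S4-y->S1

Let each state record the length of the longest suffix of the input read so far that is also a prefix of `yyyx`. S1 means the last symbol is `y`; S2 means the last 2 symbols are `yy`; S3 means the last 3 symbols are `yyy`; S4 means the last 4 symbols are `yyyx`. Accept only at S4, where the string currently ends in `yyyx`.
        x   y  
>  S0   S0  S1 
   S1   S0  S2 
   S2   S0  S3 
   S3   S4  S3 
 * S4   S0  S1 
(> = start, * = accepting)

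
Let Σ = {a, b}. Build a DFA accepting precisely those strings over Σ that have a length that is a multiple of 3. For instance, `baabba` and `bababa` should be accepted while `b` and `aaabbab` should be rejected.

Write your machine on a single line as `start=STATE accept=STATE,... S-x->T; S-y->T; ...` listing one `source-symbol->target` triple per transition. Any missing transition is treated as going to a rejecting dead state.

Count input length modulo 3: every symbol advances one step around the cycle q0 → q1 → q2 → q0. Accept at q0.
        a   b  
>* q0   q1  q1 
   q1   q2  q2 
   q2   q0  q0 
(> = start, * = accepting)

start=q0; accept=q0; q0-a->q1; q0-b->q1; q1-a->q2; q1-b->q2; q2-a->q0; q2-b->q0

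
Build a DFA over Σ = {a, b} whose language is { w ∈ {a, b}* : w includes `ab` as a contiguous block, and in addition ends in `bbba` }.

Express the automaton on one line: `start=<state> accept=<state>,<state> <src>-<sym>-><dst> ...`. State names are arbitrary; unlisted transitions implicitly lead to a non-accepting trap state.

Build one automaton per condition and run them in lockstep. The first has 3 states tracking whether and how much of `ab` has been seen; the second has 5 states tracking how much of the suffix `bbba` has currently been matched. A product state is a pair (one from each), accepting exactly when both do. After merging equivalent states the machine shrinks.
A 6-state machine:
        a   b  
>  q0   q1  q0 
   q1   q1  q2 
   q2   q1  q3 
   q3   q1  q4 
   q4   q5  q4 
 * q5   q1  q2 
(> = start, * = accepting)

start=q0 accept=q5 q0-a->q1 q0-b->q0 q1-a->q1 q1-b->q2 q2-a->q1 q2-b->q3 q3-a->q1 q3-b->q4 q4-a->q5 q4-b->q4 q5-a->q1 q5-b->q2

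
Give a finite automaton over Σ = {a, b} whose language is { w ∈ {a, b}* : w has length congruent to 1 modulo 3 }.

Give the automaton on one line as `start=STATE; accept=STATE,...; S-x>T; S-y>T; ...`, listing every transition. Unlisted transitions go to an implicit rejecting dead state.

Only the length mod 3 matters, so use a 3-cycle: from any state, every input symbol moves to the next state, wrapping S2 back to S0. Mark S1 accepting.
        a   b  
>  S0   S1  S1 
 * S1   S2  S2 
   S2   S0  S0 
(> = start, * = accepting)

start=S0; accept=S1; S0-a>S1; S0-b>S1; S1-a>S2; S1-b>S2; S2-a>S0; S2-b>S0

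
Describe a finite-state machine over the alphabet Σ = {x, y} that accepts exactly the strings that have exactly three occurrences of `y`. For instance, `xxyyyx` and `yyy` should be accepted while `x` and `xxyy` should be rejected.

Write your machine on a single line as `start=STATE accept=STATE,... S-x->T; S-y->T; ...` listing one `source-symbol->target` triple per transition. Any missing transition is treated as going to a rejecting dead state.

start=s0; accept=s3; s0-x->s0; s0-y->s1; s1-x->s1; s1-y->s2; s2-x->s2; s2-y->s3; s3-x->s3; s3-y->s4; s4-x->s4; s4-y->s4

Only the number of `y`s matters, and only up to 4. Make a chain s0 → s1 → s2 → s3 → s4 advanced by each `y` (with s4 absorbing); every other symbol self-loops. The accepting set is {s3}.
        x   y  
>  s0   s0  s1 
   s1   s1  s2 
   s2   s2  s3 
 * s3   s3  s4 
   s4   s4  s4 
(> = start, * = accepting)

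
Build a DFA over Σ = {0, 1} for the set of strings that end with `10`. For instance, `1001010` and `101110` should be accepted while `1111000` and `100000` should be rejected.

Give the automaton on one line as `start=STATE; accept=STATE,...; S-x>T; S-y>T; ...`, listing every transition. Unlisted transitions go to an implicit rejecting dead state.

start=q0; accept=q2; q0-0>q0; q0-1>q1; q1-0>q2; q1-1>q1; q2-0>q0; q2-1>q1

Remember how much of `10` the current input suffix matches. State q0 means no match yet; q1 means the last symbol is `1`; q2 means the last 2 symbols are `10`. Only q2 accepts. On a mismatch, fall back to the longest proper suffix that is still a prefix of `10`.
        0   1  
>  q0   q0  q1 
   q1   q2  q1 
 * q2   q0  q1 
(> = start, * = accepting)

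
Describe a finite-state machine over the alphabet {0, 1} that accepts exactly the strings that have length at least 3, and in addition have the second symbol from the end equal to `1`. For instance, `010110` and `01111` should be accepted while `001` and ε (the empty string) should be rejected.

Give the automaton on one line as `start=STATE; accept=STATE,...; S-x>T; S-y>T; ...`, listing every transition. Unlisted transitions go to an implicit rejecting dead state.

Run two small machines in parallel and take their product. One (5 states) tracks the input length, saturating at 4; the other (7 states) tracks the last 2 symbols read. Each combined state is a pair, one component from each; accept when both components accept. Equivalent product states are then merged.
5 states suffice.
        0   1  
>  S0   S1  S1 
   S1   S1  S2 
   S2   S3  S4 
 * S3   S1  S2 
 * S4   S3  S4 
(> = start, * = accepting)

start=S0; accept=S3,S4; S0-0>S1; S0-1>S1; S1-0>S1; S1-1>S2; S2-0>S3; S2-1>S4; S3-0>S1; S3-1>S2; S4-0>S3; S4-1>S4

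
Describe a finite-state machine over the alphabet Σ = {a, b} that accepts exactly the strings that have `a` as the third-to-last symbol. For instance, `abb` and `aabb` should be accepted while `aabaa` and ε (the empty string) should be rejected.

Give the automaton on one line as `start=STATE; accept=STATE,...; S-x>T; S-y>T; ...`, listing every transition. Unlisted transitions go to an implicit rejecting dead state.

A DFA must remember the last 3 symbols (since which symbol is third-to-last isn't known until the input ends). Use one state per possible window of the last ≤3 symbols; accept from those whose window starts with `a`.
15 states suffice.
          a    b  
>  q0     q1   q2 
   q1     q3   q4 
   q2     q5   q6 
   q3     q7   q8 
   q4     q9  q10 
   q5    q11  q12 
   q6    q13  q14 
 * q7     q7   q8 
 * q8     q9  q10 
 * q9    q11  q12 
 * q10   q13  q14 
   q11    q7   q8 
   q12    q9  q10 
   q13   q11  q12 
   q14   q13  q14 
(> = start, * = accepting)

start=q0; accept=q7,q8,q9,q10; q0-a>q1; q0-b>q2; q1-a>q3; q1-b>q4; q2-a>q5; q2-b>q6; q3-a>q7; q3-b>q8; q4-a>q9; q4-b>q10; q5-a>q11; q5-b>q12; q6-a>q13; q6-b>q14; q7-a>q7; q7-b>q8; q8-a>q9; q8-b>q10; q9-a>q11; q9-b>q12; q10-a>q13; q10-b>q14; q11-a>q7; q11-b>q8; q12-a>q9; q12-b>q10; q13-a>q11; q13-b>q12; q14-a>q13; q14-b>q14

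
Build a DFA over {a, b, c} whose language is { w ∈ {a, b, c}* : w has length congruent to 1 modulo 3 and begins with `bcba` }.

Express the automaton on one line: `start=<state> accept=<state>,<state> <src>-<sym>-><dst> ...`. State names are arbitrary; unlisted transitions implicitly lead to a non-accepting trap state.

Run two small machines in parallel and take their product. The first has 3 states tracking the input length modulo 3; the second has 6 states tracking whether the input so far still matches the prefix `bcba`. A product state is a pair (one from each), accepting exactly when both do. Minimizing collapses redundant product states.
8 states suffice.
        a   b   c  
>  S0   S1  S2  S1 
   S1   S1  S1  S1 
   S2   S1  S1  S3 
   S3   S1  S4  S1 
   S4   S5  S1  S1 
 * S5   S6  S6  S6 
   S6   S7  S7  S7 
   S7   S5  S5  S5 
(> = start, * = accepting)

start=S0 accept=S5 S0-a->S1 S0-b->S2 S0-c->S1 S1-a->S1 S1-b->S1 S1-c->S1 S2-a->S1 S2-b->S1 S2-c->S3 S3-a->S1 S3-b->S4 S3-c->S1 S4-a->S5 S4-b->S1 S4-c->S1 S5-a->S6 S5-b->S6 S5-c->S6 S6-a->S7 S6-b->S7 S6-c->S7 S7-a->S5 S7-b->S5 S7-c->S5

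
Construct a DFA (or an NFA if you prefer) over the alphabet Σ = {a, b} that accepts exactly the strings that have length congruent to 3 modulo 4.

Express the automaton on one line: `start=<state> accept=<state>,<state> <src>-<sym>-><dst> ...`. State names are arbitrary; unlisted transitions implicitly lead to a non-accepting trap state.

Count input length modulo 4: every symbol advances one step around the cycle q0 → q1 → q2 → q3 → q0. Accept at q3.
A 4-state machine:
        a   b  
>  q0   q1  q1 
   q1   q2  q2 
   q2   q3  q3 
 * q3   q0  q0 
(> = start, * = accepting)

start=q0 accept=q3 q0-a->q1 q0-b->q1 q1-a->q2 q1-b->q2 q2-a->q3 q2-b->q3 q3-a->q0 q3-b->q0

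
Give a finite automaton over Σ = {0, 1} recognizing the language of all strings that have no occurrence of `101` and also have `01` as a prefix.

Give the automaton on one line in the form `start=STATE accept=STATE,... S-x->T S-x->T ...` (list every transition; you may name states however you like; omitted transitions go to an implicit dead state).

start=S0 accept=S4,S6,S8 S0-0->S1 S0-1->S2 S1-0->S3 S1-1->S4 S2-0->S5 S2-1->S2 S3-0->S3 S3-1->S2 S4-0->S6 S4-1->S4 S5-0->S3 S5-1->S7 S6-0->S8 S6-1->S9 S7-0->S7 S7-1->S7 S8-0->S8 S8-1->S4 S9-0->S9 S9-1->S9

Run two small machines in parallel and take their product. The first has 4 states tracking partial matches of the forbidden pattern `101`; the second has 4 states tracking whether the input so far still matches the prefix `01`. A product state is a pair (one from each), accepting exactly when both do.
10 states suffice.
        0   1  
>  S0   S1  S2 
   S1   S3  S4 
   S2   S5  S2 
   S3   S3  S2 
 * S4   S6  S4 
   S5   S3  S7 
 * S6   S8  S9 
   S7   S7  S7 
 * S8   S8  S4 
   S9   S9  S9 
(> = start, * = accepting)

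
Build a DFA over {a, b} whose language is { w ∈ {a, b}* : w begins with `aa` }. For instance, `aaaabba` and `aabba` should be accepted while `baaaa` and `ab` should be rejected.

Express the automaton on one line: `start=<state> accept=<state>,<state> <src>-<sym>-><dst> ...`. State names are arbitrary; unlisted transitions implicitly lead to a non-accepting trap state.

Walk along `aa` while the input agrees: from S0 take `a` to S1, and so on. Any deviation drops to the rejecting sink S3. Once S2 is reached the prefix is confirmed and every continuation is accepted.
4 states suffice.
        a   b  
>  S0   S1  S3 
   S1   S2  S3 
 * S2   S2  S2 
   S3   S3  S3 
(> = start, * = accepting)

start=S0 accept=S2 S0-a->S1 S0-b->S3 S1-a->S2 S1-b->S3 S2-a->S2 S2-b->S2 S3-a->S3 S3-b->S3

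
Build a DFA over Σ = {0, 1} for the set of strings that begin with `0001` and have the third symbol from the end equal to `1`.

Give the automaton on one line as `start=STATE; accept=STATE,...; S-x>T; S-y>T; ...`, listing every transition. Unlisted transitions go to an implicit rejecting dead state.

Build one automaton per condition and run them in lockstep. One (6 states) tracks whether the input so far still matches the prefix `0001`; the other (15 states) tracks the last 3 symbols read. Each combined state is a pair, one component from each; accept when both components accept. Equivalent product states are then merged.
          0    1  
>  q0     q1   q2 
   q1     q3   q2 
   q2     q2   q2 
   q3     q4   q2 
   q4     q2   q5 
   q5     q6   q7 
   q6     q8   q9 
   q7    q10  q11 
 * q8    q12   q5 
 * q9     q6   q7 
 * q10    q8   q9 
 * q11   q10  q11 
   q12   q12   q5 
(> = start, * = accepting)

start=q0; accept=q8,q9,q10,q11; q0-0>q1; q0-1>q2; q1-0>q3; q1-1>q2; q2-0>q2; q2-1>q2; q3-0>q4; q3-1>q2; q4-0>q2; q4-1>q5; q5-0>q6; q5-1>q7; q6-0>q8; q6-1>q9; q7-0>q10; q7-1>q11; q8-0>q12; q8-1>q5; q9-0>q6; q9-1>q7; q10-0>q8; q10-1>q9; q11-0>q10; q11-1>q11; q12-0>q12; q12-1>q5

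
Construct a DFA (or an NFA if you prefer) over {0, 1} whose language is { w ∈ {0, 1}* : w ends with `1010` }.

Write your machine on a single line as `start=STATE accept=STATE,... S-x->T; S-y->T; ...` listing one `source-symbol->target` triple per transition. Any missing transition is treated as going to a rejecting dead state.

Let each state record the length of the longest suffix of the input read so far that is also a prefix of `1010`. s1 means the last symbol is `1`; s2 means the last 2 symbols are `10`; s3 means the last 3 symbols are `101`; s4 means the last 4 symbols are `1010`. Accept only at s4, where the string currently ends in `1010`.
5 states suffice.
        0   1  
>  s0   s0  s1 
   s1   s2  s1 
   s2   s0  s3 
   s3   s4  s1 
 * s4   s0  s3 
(> = start, * = accepting)

start=s0; accept=s4; s0-0->s0; s0-1->s1; s1-0->s2; s1-1->s1; s2-0->s0; s2-1->s3; s3-0->s4; s3-1->s1; s4-0->s0; s4-1->s3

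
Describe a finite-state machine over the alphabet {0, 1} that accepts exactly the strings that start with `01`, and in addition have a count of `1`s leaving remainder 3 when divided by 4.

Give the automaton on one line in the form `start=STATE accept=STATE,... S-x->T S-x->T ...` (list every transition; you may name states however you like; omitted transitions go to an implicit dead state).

start=S0 accept=S5 S0-0->S1 S0-1->S2 S1-0->S2 S1-1->S3 S2-0->S2 S2-1->S2 S3-0->S3 S3-1->S4 S4-0->S4 S4-1->S5 S5-0->S5 S5-1->S6 S6-0->S6 S6-1->S3

Handle the two conditions separately and then intersect. One (4 states) tracks whether the input so far still matches the prefix `01`; the other (4 states) tracks the count of `1`s modulo 4. Each combined state is a pair, one component from each; accept when both components accept. Minimizing collapses redundant product states.
A 7-state machine:
        0   1  
>  S0   S1  S2 
   S1   S2  S3 
   S2   S2  S2 
   S3   S3  S4 
   S4   S4  S5 
 * S5   S5  S6 
   S6   S6  S3 
(> = start, * = accepting)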